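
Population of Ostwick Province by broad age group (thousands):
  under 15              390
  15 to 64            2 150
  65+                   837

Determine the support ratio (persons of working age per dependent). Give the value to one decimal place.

Support ratio = 2 150 / (390 + 837) = 2 150 / 1 227 = 1.8

Support ratio: 1.8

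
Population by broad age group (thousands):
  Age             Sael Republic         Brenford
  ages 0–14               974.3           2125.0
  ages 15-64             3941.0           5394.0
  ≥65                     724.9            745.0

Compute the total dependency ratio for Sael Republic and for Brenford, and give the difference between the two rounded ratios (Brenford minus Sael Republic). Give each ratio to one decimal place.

Sael Republic: (974.3 + 724.9) / 3941.0 × 100 = 1699.2 / 3941.0 × 100 = 43.1
Brenford: (2125.0 + 745.0) / 5394.0 × 100 = 2870.0 / 5394.0 × 100 = 53.2

Sael Republic: 43.1
Brenford: 53.2
Difference: +10.1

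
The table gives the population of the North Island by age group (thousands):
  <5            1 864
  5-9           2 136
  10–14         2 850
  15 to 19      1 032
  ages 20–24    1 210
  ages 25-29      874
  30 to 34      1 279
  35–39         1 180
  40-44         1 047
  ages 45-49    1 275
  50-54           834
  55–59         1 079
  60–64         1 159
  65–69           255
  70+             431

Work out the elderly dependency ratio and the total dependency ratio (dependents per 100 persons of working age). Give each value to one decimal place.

Old-age dependency ratio: 6.3
Total dependency ratio: 68.7

0–14: 1 864 + 2 136 + 2 850 = 6 850
15–64: 1 032 + 1 210 + 874 + 1 279 + 1 180 + 1 047 + 1 275 + 834 + 1 079 + 1 159 = 10 969
65+: 255 + 431 = 686
Old-age dependency ratio = 686 / 10 969 × 100 = 6.3
Total dependency ratio = (6 850 + 686) / 10 969 × 100 = 7 536 / 10 969 × 100 = 68.7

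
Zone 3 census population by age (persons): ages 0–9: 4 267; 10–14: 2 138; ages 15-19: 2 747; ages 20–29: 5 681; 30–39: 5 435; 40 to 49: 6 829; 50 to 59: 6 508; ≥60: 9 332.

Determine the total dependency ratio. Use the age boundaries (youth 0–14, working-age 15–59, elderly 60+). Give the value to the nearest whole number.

Total dependency ratio: 58

0–14: 4 267 + 2 138 = 6 405
15–59: 2 747 + 5 681 + 5 435 + 6 829 + 6 508 = 27 200
60+: 9 332
Total dependency ratio = (6 405 + 9 332) / 27 200 × 100 = 15 737 / 27 200 × 100 = 58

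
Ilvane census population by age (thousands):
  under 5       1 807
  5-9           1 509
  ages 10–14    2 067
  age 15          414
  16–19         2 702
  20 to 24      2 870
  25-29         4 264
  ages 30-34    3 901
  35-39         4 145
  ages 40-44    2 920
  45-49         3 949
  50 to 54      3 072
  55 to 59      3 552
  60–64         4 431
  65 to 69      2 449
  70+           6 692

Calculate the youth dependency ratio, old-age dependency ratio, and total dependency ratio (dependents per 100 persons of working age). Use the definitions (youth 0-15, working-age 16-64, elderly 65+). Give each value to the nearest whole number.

Youth dependency ratio: 16
Old-age dependency ratio: 26
Total dependency ratio: 42

0–15: 1 807 + 1 509 + 2 067 + 414 = 5 797
16–64: 2 702 + 2 870 + 4 264 + 3 901 + 4 145 + 2 920 + 3 949 + 3 072 + 3 552 + 4 431 = 35 806
65+: 2 449 + 6 692 = 9 141
Youth dependency ratio = 5 797 / 35 806 × 100 = 16
Old-age dependency ratio = 9 141 / 35 806 × 100 = 26
Total dependency ratio = (5 797 + 9 141) / 35 806 × 100 = 14 938 / 35 806 × 100 = 42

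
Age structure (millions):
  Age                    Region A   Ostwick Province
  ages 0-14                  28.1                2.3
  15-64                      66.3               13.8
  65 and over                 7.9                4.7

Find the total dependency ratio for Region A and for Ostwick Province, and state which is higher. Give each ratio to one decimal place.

Region A: 54.3
Ostwick Province: 50.7
Higher: Region A

Region A: (28.1 + 7.9) / 66.3 × 100 = 36.0 / 66.3 × 100 = 54.3
Ostwick Province: (2.3 + 4.7) / 13.8 × 100 = 7.0 / 13.8 × 100 = 50.7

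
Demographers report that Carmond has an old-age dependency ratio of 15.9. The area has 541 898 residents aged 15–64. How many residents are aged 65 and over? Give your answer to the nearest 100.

Old-age dependency ratio = elderly / working-age × 100
15.9 = E / 541 898 × 100
⇒ 86 200

Aged 65 and over: 86 200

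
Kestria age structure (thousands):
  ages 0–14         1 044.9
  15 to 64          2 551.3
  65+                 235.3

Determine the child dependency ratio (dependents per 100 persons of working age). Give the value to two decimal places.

Youth dependency ratio = 1 044.9 / 2 551.3 × 100 = 40.96

Youth dependency ratio: 40.96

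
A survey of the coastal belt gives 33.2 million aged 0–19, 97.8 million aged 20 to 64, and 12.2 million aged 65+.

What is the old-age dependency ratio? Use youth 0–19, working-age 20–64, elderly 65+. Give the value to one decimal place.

Old-age dependency ratio: 12.5

Old-age dependency ratio = 12.2 / 97.8 × 100 = 12.5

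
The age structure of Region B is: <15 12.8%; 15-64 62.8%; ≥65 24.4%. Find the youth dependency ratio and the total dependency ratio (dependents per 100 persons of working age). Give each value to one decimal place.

Youth dependency ratio = 12.8 / 62.8 × 100 = 20.4
Total dependency ratio = (12.8 + 24.4) / 62.8 × 100 = 37.2 / 62.8 × 100 = 59.2

Youth dependency ratio: 20.4
Total dependency ratio: 59.2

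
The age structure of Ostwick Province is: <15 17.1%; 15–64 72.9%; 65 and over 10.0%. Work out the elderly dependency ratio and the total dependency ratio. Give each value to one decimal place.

Old-age dependency ratio = 10.0 / 72.9 × 100 = 13.7
Total dependency ratio = (17.1 + 10.0) / 72.9 × 100 = 27.1 / 72.9 × 100 = 37.2

Old-age dependency ratio: 13.7
Total dependency ratio: 37.2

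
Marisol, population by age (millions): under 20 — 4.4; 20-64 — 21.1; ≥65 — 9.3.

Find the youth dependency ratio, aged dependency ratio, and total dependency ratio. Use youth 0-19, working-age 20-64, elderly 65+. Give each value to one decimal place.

Youth dependency ratio = 4.4 / 21.1 × 100 = 20.9
Old-age dependency ratio = 9.3 / 21.1 × 100 = 44.1
Total dependency ratio = (4.4 + 9.3) / 21.1 × 100 = 13.7 / 21.1 × 100 = 64.9

Youth dependency ratio: 20.9
Old-age dependency ratio: 44.1
Total dependency ratio: 64.9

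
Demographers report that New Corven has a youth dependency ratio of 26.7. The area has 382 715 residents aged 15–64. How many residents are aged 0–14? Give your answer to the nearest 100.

Youth dependency ratio = youth / working-age × 100
26.7 = Y / 382 715 × 100
⇒ 102 200

Aged 0–14: 102 200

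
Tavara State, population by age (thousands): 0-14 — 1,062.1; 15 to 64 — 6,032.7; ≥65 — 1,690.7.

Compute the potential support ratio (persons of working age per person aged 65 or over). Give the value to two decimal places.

Potential support ratio: 3.57

Potential support ratio = 6,032.7 / 1,690.7 = 3.57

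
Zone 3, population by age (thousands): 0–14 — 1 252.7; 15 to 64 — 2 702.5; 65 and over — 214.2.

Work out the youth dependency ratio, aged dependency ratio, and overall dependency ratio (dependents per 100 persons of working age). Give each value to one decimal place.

Youth dependency ratio = 1 252.7 / 2 702.5 × 100 = 46.4
Old-age dependency ratio = 214.2 / 2 702.5 × 100 = 7.9
Total dependency ratio = (1 252.7 + 214.2) / 2 702.5 × 100 = 1 466.9 / 2 702.5 × 100 = 54.3

Youth dependency ratio: 46.4
Old-age dependency ratio: 7.9
Total dependency ratio: 54.3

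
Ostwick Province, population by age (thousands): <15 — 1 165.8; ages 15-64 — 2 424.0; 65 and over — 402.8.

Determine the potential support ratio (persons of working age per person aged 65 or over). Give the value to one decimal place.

Potential support ratio = 2 424.0 / 402.8 = 6.0

Potential support ratio: 6.0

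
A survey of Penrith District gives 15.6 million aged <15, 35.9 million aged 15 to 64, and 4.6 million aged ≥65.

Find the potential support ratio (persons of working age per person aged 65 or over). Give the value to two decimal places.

Potential support ratio = 35.9 / 4.6 = 7.80

Potential support ratio: 7.80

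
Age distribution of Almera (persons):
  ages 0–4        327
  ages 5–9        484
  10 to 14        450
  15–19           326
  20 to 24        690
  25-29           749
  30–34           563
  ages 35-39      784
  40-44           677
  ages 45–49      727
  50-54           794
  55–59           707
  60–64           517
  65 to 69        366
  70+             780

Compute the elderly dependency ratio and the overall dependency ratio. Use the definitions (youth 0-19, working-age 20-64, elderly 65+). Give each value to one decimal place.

Old-age dependency ratio: 18.5
Total dependency ratio: 44.0

0–19: 327 + 484 + 450 + 326 = 1587
20–64: 690 + 749 + 563 + 784 + 677 + 727 + 794 + 707 + 517 = 6208
65+: 366 + 780 = 1146
Old-age dependency ratio = 1146 / 6208 × 100 = 18.5
Total dependency ratio = (1587 + 1146) / 6208 × 100 = 2733 / 6208 × 100 = 44.0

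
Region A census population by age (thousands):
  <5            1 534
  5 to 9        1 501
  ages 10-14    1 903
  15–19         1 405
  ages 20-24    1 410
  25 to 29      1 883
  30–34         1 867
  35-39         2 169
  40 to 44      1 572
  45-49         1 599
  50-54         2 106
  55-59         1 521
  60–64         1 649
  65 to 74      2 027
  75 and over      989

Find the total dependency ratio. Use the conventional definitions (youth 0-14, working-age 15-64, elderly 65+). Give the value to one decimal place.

0–14: 1 534 + 1 501 + 1 903 = 4 938
15–64: 1 405 + 1 410 + 1 883 + 1 867 + 2 169 + 1 572 + 1 599 + 2 106 + 1 521 + 1 649 = 17 181
65+: 2 027 + 989 = 3 016
Total dependency ratio = (4 938 + 3 016) / 17 181 × 100 = 7 954 / 17 181 × 100 = 46.3

Total dependency ratio: 46.3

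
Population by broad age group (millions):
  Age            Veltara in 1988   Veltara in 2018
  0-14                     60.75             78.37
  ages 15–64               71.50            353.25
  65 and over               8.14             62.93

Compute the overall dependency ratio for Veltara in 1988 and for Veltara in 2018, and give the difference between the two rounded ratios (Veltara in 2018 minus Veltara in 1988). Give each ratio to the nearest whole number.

Veltara in 1988: 96
Veltara in 2018: 40
Difference: -56

Veltara in 1988: (60.75 + 8.14) / 71.50 × 100 = 68.89 / 71.50 × 100 = 96
Veltara in 2018: (78.37 + 62.93) / 353.25 × 100 = 141.30 / 353.25 × 100 = 40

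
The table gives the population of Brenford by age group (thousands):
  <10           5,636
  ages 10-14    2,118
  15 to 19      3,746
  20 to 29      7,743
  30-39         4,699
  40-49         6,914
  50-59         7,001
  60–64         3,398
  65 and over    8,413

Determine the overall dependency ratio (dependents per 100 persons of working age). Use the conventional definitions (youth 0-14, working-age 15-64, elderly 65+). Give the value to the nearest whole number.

0–14: 5,636 + 2,118 = 7,754
15–64: 3,746 + 7,743 + 4,699 + 6,914 + 7,001 + 3,398 = 33,501
65+: 8,413
Total dependency ratio = (7,754 + 8,413) / 33,501 × 100 = 16,167 / 33,501 × 100 = 48

Total dependency ratio: 48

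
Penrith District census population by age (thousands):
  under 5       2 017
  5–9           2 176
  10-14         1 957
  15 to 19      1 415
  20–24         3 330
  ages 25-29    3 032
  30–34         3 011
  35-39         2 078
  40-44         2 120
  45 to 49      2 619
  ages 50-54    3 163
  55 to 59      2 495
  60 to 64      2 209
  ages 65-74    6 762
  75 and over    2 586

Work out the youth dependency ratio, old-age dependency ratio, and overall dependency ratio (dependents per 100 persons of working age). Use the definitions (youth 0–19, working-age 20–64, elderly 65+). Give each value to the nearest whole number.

Youth dependency ratio: 31
Old-age dependency ratio: 39
Total dependency ratio: 70

0–19: 2 017 + 2 176 + 1 957 + 1 415 = 7 565
20–64: 3 330 + 3 032 + 3 011 + 2 078 + 2 120 + 2 619 + 3 163 + 2 495 + 2 209 = 24 057
65+: 6 762 + 2 586 = 9 348
Youth dependency ratio = 7 565 / 24 057 × 100 = 31
Old-age dependency ratio = 9 348 / 24 057 × 100 = 39
Total dependency ratio = (7 565 + 9 348) / 24 057 × 100 = 16 913 / 24 057 × 100 = 70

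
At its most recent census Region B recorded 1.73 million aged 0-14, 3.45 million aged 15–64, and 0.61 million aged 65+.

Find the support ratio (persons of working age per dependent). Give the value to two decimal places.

Support ratio = 3.45 / (1.73 + 0.61) = 3.45 / 2.34 = 1.47

Support ratio: 1.47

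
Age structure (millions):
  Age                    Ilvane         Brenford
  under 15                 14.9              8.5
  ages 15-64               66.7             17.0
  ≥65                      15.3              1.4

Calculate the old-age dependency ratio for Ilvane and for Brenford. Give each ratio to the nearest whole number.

Ilvane: 15.3 / 66.7 × 100 = 23
Brenford: 1.4 / 17.0 × 100 = 8

Ilvane: 23
Brenford: 8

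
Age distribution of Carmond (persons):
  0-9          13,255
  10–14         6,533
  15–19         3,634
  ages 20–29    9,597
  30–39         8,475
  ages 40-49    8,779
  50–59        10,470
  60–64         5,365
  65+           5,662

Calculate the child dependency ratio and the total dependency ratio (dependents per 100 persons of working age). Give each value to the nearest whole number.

Youth dependency ratio: 43
Total dependency ratio: 55

0–14: 13,255 + 6,533 = 19,788
15–64: 3,634 + 9,597 + 8,475 + 8,779 + 10,470 + 5,365 = 46,320
65+: 5,662
Youth dependency ratio = 19,788 / 46,320 × 100 = 43
Total dependency ratio = (19,788 + 5,662) / 46,320 × 100 = 25,450 / 46,320 × 100 = 55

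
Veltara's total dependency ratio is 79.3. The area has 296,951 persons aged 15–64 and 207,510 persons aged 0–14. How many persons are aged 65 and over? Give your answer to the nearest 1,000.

Total dependency ratio = (youth + elderly) / working-age × 100
79.3 = (207,510 + E) / 296,951 × 100
⇒ 28,000

Aged 65 and over: 28,000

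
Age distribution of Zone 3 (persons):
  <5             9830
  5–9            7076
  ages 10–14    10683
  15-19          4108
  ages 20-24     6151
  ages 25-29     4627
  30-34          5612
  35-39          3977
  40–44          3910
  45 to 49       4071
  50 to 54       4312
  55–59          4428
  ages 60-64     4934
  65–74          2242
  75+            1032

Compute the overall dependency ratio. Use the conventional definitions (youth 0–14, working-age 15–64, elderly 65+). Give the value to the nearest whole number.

Total dependency ratio: 67

0–14: 9830 + 7076 + 10683 = 27589
15–64: 4108 + 6151 + 4627 + 5612 + 3977 + 3910 + 4071 + 4312 + 4428 + 4934 = 46130
65+: 2242 + 1032 = 3274
Total dependency ratio = (27589 + 3274) / 46130 × 100 = 30863 / 46130 × 100 = 67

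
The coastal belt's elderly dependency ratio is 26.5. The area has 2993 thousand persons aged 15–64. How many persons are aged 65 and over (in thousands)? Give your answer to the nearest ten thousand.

Old-age dependency ratio = elderly / working-age × 100
26.5 = E / 2993 × 100
⇒ 790

Aged 65 and over: 790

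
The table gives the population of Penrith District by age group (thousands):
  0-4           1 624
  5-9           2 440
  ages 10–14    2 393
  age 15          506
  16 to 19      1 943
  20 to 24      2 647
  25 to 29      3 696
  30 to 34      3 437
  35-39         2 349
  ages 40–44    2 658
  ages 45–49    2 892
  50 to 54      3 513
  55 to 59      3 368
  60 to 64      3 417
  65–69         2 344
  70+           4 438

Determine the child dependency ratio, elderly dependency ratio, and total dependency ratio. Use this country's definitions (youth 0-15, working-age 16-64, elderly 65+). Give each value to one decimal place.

0–15: 1 624 + 2 440 + 2 393 + 506 = 6 963
16–64: 1 943 + 2 647 + 3 696 + 3 437 + 2 349 + 2 658 + 2 892 + 3 513 + 3 368 + 3 417 = 29 920
65+: 2 344 + 4 438 = 6 782
Youth dependency ratio = 6 963 / 29 920 × 100 = 23.3
Old-age dependency ratio = 6 782 / 29 920 × 100 = 22.7
Total dependency ratio = (6 963 + 6 782) / 29 920 × 100 = 13 745 / 29 920 × 100 = 45.9

Youth dependency ratio: 23.3
Old-age dependency ratio: 22.7
Total dependency ratio: 45.9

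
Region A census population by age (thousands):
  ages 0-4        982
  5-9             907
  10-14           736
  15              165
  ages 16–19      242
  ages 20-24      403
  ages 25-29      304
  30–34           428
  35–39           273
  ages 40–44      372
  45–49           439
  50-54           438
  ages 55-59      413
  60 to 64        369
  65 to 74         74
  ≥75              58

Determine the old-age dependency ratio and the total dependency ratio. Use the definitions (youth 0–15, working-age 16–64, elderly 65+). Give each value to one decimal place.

Old-age dependency ratio: 3.6
Total dependency ratio: 79.4

0–15: 982 + 907 + 736 + 165 = 2790
16–64: 242 + 403 + 304 + 428 + 273 + 372 + 439 + 438 + 413 + 369 = 3681
65+: 74 + 58 = 132
Old-age dependency ratio = 132 / 3681 × 100 = 3.6
Total dependency ratio = (2790 + 132) / 3681 × 100 = 2922 / 3681 × 100 = 79.4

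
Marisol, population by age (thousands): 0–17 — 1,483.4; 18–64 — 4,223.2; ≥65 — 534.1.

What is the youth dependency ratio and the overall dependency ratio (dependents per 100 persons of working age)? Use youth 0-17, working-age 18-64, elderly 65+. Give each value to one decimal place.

Youth dependency ratio = 1,483.4 / 4,223.2 × 100 = 35.1
Total dependency ratio = (1,483.4 + 534.1) / 4,223.2 × 100 = 2,017.5 / 4,223.2 × 100 = 47.8

Youth dependency ratio: 35.1
Total dependency ratio: 47.8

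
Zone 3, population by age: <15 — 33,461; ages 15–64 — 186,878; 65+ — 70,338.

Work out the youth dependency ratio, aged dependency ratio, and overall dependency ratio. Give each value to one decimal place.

Youth dependency ratio: 17.9
Old-age dependency ratio: 37.6
Total dependency ratio: 55.5

Youth dependency ratio = 33,461 / 186,878 × 100 = 17.9
Old-age dependency ratio = 70,338 / 186,878 × 100 = 37.6
Total dependency ratio = (33,461 + 70,338) / 186,878 × 100 = 103,799 / 186,878 × 100 = 55.5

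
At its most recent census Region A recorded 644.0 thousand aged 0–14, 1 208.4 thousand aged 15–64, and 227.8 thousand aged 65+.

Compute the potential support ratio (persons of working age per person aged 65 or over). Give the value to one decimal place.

Potential support ratio = 1 208.4 / 227.8 = 5.3

Potential support ratio: 5.3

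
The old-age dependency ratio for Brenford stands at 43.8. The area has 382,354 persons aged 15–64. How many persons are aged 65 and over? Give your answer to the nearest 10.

Aged 65 and over: 167,470

Old-age dependency ratio = elderly / working-age × 100
43.8 = E / 382,354 × 100
⇒ 167,470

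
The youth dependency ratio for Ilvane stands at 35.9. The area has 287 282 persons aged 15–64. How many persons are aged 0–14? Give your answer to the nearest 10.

Youth dependency ratio = youth / working-age × 100
35.9 = Y / 287 282 × 100
⇒ 103 130

Aged 0–14: 103 130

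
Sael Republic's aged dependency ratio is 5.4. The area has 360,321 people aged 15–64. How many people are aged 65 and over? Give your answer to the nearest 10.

Old-age dependency ratio = elderly / working-age × 100
5.4 = E / 360,321 × 100
⇒ 19,460

Aged 65 and over: 19,460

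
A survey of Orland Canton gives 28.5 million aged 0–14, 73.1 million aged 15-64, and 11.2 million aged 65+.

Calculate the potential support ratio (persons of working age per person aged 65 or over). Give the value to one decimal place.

Potential support ratio: 6.5

Potential support ratio = 73.1 / 11.2 = 6.5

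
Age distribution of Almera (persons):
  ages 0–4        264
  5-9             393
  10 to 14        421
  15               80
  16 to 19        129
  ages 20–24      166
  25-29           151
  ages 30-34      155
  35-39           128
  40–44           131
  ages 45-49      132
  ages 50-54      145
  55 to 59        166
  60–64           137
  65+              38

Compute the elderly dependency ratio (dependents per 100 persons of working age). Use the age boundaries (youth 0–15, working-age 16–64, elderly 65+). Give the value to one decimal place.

Old-age dependency ratio: 2.6

0–15: 264 + 393 + 421 + 80 = 1158
16–64: 129 + 166 + 151 + 155 + 128 + 131 + 132 + 145 + 166 + 137 = 1440
65+: 38
Old-age dependency ratio = 38 / 1440 × 100 = 2.6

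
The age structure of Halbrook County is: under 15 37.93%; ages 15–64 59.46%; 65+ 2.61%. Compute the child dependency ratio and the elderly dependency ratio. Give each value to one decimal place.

Youth dependency ratio = 37.93 / 59.46 × 100 = 63.8
Old-age dependency ratio = 2.61 / 59.46 × 100 = 4.4

Youth dependency ratio: 63.8
Old-age dependency ratio: 4.4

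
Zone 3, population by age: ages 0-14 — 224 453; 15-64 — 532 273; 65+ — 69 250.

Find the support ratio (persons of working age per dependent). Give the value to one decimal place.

Support ratio = 532 273 / (224 453 + 69 250) = 532 273 / 293 703 = 1.8

Support ratio: 1.8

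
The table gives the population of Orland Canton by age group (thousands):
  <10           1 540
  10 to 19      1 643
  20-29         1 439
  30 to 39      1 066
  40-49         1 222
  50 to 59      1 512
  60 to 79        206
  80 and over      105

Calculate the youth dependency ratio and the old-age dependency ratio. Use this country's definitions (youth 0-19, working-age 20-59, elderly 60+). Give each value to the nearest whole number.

0–19: 1 540 + 1 643 = 3 183
20–59: 1 439 + 1 066 + 1 222 + 1 512 = 5 239
60+: 206 + 105 = 311
Youth dependency ratio = 3 183 / 5 239 × 100 = 61
Old-age dependency ratio = 311 / 5 239 × 100 = 6

Youth dependency ratio: 61
Old-age dependency ratio: 6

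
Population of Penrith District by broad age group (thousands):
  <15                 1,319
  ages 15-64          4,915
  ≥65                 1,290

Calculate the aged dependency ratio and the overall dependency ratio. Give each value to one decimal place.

Old-age dependency ratio: 26.2
Total dependency ratio: 53.1

Old-age dependency ratio = 1,290 / 4,915 × 100 = 26.2
Total dependency ratio = (1,319 + 1,290) / 4,915 × 100 = 2,609 / 4,915 × 100 = 53.1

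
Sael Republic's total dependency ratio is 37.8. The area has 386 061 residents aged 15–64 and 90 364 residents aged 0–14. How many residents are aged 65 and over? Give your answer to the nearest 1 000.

Aged 65 and over: 56 000

Total dependency ratio = (youth + elderly) / working-age × 100
37.8 = (90 364 + E) / 386 061 × 100
⇒ 56 000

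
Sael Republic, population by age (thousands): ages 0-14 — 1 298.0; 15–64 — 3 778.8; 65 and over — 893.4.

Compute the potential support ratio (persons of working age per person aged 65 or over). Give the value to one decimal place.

Potential support ratio: 4.2

Potential support ratio = 3 778.8 / 893.4 = 4.2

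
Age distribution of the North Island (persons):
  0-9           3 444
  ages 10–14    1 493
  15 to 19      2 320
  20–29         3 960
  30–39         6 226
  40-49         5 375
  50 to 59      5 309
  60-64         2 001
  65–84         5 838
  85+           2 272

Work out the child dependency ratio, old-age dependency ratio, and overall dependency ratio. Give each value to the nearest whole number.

0–14: 3 444 + 1 493 = 4 937
15–64: 2 320 + 3 960 + 6 226 + 5 375 + 5 309 + 2 001 = 25 191
65+: 5 838 + 2 272 = 8 110
Youth dependency ratio = 4 937 / 25 191 × 100 = 20
Old-age dependency ratio = 8 110 / 25 191 × 100 = 32
Total dependency ratio = (4 937 + 8 110) / 25 191 × 100 = 13 047 / 25 191 × 100 = 52

Youth dependency ratio: 20
Old-age dependency ratio: 32
Total dependency ratio: 52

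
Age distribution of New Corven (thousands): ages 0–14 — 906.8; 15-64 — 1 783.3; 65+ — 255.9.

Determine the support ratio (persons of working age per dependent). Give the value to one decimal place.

Support ratio = 1 783.3 / (906.8 + 255.9) = 1 783.3 / 1 162.7 = 1.5

Support ratio: 1.5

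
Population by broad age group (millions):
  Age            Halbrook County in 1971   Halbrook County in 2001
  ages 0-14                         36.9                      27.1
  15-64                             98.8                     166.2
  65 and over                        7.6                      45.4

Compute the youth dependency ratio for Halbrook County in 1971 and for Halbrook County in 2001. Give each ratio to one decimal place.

Halbrook County in 1971: 36.9 / 98.8 × 100 = 37.3
Halbrook County in 2001: 27.1 / 166.2 × 100 = 16.3

Halbrook County in 1971: 37.3
Halbrook County in 2001: 16.3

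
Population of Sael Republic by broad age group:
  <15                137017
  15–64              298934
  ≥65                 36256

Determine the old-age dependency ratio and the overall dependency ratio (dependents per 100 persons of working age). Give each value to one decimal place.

Old-age dependency ratio: 12.1
Total dependency ratio: 58.0

Old-age dependency ratio = 36256 / 298934 × 100 = 12.1
Total dependency ratio = (137017 + 36256) / 298934 × 100 = 173273 / 298934 × 100 = 58.0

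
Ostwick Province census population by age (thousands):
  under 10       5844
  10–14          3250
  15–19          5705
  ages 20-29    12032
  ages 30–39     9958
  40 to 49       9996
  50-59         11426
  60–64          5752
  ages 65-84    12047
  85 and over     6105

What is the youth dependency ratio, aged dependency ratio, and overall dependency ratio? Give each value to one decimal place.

0–14: 5844 + 3250 = 9094
15–64: 5705 + 12032 + 9958 + 9996 + 11426 + 5752 = 54869
65+: 12047 + 6105 = 18152
Youth dependency ratio = 9094 / 54869 × 100 = 16.6
Old-age dependency ratio = 18152 / 54869 × 100 = 33.1
Total dependency ratio = (9094 + 18152) / 54869 × 100 = 27246 / 54869 × 100 = 49.7

Youth dependency ratio: 16.6
Old-age dependency ratio: 33.1
Total dependency ratio: 49.7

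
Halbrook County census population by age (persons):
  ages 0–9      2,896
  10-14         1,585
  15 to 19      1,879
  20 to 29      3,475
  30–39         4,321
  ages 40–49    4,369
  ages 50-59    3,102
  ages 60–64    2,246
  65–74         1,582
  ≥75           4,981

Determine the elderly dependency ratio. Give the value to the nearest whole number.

0–14: 2,896 + 1,585 = 4,481
15–64: 1,879 + 3,475 + 4,321 + 4,369 + 3,102 + 2,246 = 19,392
65+: 1,582 + 4,981 = 6,563
Old-age dependency ratio = 6,563 / 19,392 × 100 = 34

Old-age dependency ratio: 34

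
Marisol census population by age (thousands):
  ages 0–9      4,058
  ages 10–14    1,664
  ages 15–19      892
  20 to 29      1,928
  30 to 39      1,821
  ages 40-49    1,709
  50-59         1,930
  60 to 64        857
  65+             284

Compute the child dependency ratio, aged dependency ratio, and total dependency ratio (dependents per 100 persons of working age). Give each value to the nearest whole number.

0–14: 4,058 + 1,664 = 5,722
15–64: 892 + 1,928 + 1,821 + 1,709 + 1,930 + 857 = 9,137
65+: 284
Youth dependency ratio = 5,722 / 9,137 × 100 = 63
Old-age dependency ratio = 284 / 9,137 × 100 = 3
Total dependency ratio = (5,722 + 284) / 9,137 × 100 = 6,006 / 9,137 × 100 = 66

Youth dependency ratio: 63
Old-age dependency ratio: 3
Total dependency ratio: 66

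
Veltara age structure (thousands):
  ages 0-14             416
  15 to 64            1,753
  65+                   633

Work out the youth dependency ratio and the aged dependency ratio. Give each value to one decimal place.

Youth dependency ratio = 416 / 1,753 × 100 = 23.7
Old-age dependency ratio = 633 / 1,753 × 100 = 36.1

Youth dependency ratio: 23.7
Old-age dependency ratio: 36.1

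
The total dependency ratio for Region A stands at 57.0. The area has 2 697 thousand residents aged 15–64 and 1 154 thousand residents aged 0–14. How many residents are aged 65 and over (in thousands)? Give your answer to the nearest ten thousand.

Aged 65 and over: 380

Total dependency ratio = (youth + elderly) / working-age × 100
57.0 = (1 154 + E) / 2 697 × 100
⇒ 380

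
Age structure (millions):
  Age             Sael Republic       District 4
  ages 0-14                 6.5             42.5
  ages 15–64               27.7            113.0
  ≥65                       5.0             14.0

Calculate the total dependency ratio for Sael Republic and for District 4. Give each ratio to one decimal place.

Sael Republic: (6.5 + 5.0) / 27.7 × 100 = 11.5 / 27.7 × 100 = 41.5
District 4: (42.5 + 14.0) / 113.0 × 100 = 56.5 / 113.0 × 100 = 50.0

Sael Republic: 41.5
District 4: 50.0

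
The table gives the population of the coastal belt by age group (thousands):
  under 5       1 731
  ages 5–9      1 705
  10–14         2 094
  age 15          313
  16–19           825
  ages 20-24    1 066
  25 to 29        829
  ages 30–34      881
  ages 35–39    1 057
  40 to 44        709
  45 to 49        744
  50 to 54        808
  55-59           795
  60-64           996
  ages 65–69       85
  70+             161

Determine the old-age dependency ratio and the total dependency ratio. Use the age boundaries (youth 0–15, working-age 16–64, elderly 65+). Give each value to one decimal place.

Old-age dependency ratio: 2.8
Total dependency ratio: 69.9

0–15: 1 731 + 1 705 + 2 094 + 313 = 5 843
16–64: 825 + 1 066 + 829 + 881 + 1 057 + 709 + 744 + 808 + 795 + 996 = 8 710
65+: 85 + 161 = 246
Old-age dependency ratio = 246 / 8 710 × 100 = 2.8
Total dependency ratio = (5 843 + 246) / 8 710 × 100 = 6 089 / 8 710 × 100 = 69.9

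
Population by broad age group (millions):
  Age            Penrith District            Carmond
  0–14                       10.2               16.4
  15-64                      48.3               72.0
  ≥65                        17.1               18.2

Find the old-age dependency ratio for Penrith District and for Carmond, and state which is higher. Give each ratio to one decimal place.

Penrith District: 17.1 / 48.3 × 100 = 35.4
Carmond: 18.2 / 72.0 × 100 = 25.3

Penrith District: 35.4
Carmond: 25.3
Higher: Penrith District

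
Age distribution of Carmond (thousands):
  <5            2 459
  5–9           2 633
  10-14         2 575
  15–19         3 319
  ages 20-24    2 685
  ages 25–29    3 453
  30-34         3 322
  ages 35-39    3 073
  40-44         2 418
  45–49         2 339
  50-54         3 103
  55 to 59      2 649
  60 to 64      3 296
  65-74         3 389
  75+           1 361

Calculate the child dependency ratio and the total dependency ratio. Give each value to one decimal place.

Youth dependency ratio: 25.9
Total dependency ratio: 41.9

0–14: 2 459 + 2 633 + 2 575 = 7 667
15–64: 3 319 + 2 685 + 3 453 + 3 322 + 3 073 + 2 418 + 2 339 + 3 103 + 2 649 + 3 296 = 29 657
65+: 3 389 + 1 361 = 4 750
Youth dependency ratio = 7 667 / 29 657 × 100 = 25.9
Total dependency ratio = (7 667 + 4 750) / 29 657 × 100 = 12 417 / 29 657 × 100 = 41.9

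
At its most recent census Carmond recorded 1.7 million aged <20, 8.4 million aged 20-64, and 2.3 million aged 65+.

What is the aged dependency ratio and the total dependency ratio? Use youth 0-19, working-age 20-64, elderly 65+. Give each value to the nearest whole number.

Old-age dependency ratio = 2.3 / 8.4 × 100 = 27
Total dependency ratio = (1.7 + 2.3) / 8.4 × 100 = 4.0 / 8.4 × 100 = 48

Old-age dependency ratio: 27
Total dependency ratio: 48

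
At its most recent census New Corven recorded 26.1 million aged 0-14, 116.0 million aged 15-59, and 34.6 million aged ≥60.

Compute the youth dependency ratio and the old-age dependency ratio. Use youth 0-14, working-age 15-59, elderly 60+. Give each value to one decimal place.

Youth dependency ratio: 22.5
Old-age dependency ratio: 29.8

Youth dependency ratio = 26.1 / 116.0 × 100 = 22.5
Old-age dependency ratio = 34.6 / 116.0 × 100 = 29.8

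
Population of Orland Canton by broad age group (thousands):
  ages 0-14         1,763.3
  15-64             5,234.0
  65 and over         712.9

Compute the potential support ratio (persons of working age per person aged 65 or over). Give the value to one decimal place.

Potential support ratio = 5,234.0 / 712.9 = 7.3

Potential support ratio: 7.3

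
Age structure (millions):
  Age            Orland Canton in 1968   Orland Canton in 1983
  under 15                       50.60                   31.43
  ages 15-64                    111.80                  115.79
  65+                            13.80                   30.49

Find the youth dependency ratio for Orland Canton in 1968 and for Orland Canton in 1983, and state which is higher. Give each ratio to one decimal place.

Orland Canton in 1968: 50.60 / 111.80 × 100 = 45.3
Orland Canton in 1983: 31.43 / 115.79 × 100 = 27.1

Orland Canton in 1968: 45.3
Orland Canton in 1983: 27.1
Higher: Orland Canton in 1968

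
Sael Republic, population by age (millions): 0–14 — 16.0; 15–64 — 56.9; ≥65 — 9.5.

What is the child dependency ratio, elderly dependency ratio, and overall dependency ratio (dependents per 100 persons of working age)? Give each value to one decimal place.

Youth dependency ratio: 28.1
Old-age dependency ratio: 16.7
Total dependency ratio: 44.8

Youth dependency ratio = 16.0 / 56.9 × 100 = 28.1
Old-age dependency ratio = 9.5 / 56.9 × 100 = 16.7
Total dependency ratio = (16.0 + 9.5) / 56.9 × 100 = 25.5 / 56.9 × 100 = 44.8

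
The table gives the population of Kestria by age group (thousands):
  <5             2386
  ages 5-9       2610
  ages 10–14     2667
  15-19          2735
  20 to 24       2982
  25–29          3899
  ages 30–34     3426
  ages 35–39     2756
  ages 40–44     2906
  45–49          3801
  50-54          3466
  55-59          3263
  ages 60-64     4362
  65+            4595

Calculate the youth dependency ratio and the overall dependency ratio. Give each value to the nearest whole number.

0–14: 2386 + 2610 + 2667 = 7663
15–64: 2735 + 2982 + 3899 + 3426 + 2756 + 2906 + 3801 + 3466 + 3263 + 4362 = 33596
65+: 4595
Youth dependency ratio = 7663 / 33596 × 100 = 23
Total dependency ratio = (7663 + 4595) / 33596 × 100 = 12258 / 33596 × 100 = 36

Youth dependency ratio: 23
Total dependency ratio: 36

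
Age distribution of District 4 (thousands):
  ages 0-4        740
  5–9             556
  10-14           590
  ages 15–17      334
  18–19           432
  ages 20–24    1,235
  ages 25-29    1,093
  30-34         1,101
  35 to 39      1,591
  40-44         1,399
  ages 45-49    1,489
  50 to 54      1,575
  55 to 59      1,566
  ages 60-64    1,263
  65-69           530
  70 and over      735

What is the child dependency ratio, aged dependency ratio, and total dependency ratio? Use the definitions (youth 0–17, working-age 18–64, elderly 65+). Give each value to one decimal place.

Youth dependency ratio: 17.4
Old-age dependency ratio: 9.9
Total dependency ratio: 27.3

0–17: 740 + 556 + 590 + 334 = 2,220
18–64: 432 + 1,235 + 1,093 + 1,101 + 1,591 + 1,399 + 1,489 + 1,575 + 1,566 + 1,263 = 12,744
65+: 530 + 735 = 1,265
Youth dependency ratio = 2,220 / 12,744 × 100 = 17.4
Old-age dependency ratio = 1,265 / 12,744 × 100 = 9.9
Total dependency ratio = (2,220 + 1,265) / 12,744 × 100 = 3,485 / 12,744 × 100 = 27.3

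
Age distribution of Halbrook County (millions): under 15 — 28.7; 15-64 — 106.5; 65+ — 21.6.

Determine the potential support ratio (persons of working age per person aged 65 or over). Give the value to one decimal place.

Potential support ratio = 106.5 / 21.6 = 4.9

Potential support ratio: 4.9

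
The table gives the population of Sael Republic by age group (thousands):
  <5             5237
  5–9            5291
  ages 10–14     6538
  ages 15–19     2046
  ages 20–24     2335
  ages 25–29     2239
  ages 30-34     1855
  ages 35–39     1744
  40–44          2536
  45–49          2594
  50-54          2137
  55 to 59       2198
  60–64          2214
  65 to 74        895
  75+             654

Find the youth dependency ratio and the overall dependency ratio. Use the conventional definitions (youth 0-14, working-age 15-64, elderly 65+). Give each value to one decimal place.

0–14: 5237 + 5291 + 6538 = 17066
15–64: 2046 + 2335 + 2239 + 1855 + 1744 + 2536 + 2594 + 2137 + 2198 + 2214 = 21898
65+: 895 + 654 = 1549
Youth dependency ratio = 17066 / 21898 × 100 = 77.9
Total dependency ratio = (17066 + 1549) / 21898 × 100 = 18615 / 21898 × 100 = 85.0

Youth dependency ratio: 77.9
Total dependency ratio: 85.0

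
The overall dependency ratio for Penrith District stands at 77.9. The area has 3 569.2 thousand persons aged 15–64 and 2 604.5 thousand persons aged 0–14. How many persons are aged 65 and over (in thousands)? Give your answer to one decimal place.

Aged 65 and over: 175.9

Total dependency ratio = (youth + elderly) / working-age × 100
77.9 = (2 604.5 + E) / 3 569.2 × 100
⇒ 175.9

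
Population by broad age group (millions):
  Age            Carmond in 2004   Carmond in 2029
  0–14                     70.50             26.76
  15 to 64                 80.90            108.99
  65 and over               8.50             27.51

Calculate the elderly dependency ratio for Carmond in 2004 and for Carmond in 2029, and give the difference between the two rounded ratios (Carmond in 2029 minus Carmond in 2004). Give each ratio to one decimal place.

Carmond in 2004: 10.5
Carmond in 2029: 25.2
Difference: +14.7

Carmond in 2004: 8.50 / 80.90 × 100 = 10.5
Carmond in 2029: 27.51 / 108.99 × 100 = 25.2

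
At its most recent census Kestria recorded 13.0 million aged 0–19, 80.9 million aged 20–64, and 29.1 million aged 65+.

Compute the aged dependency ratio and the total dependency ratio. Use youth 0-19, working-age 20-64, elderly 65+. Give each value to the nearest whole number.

Old-age dependency ratio: 36
Total dependency ratio: 52

Old-age dependency ratio = 29.1 / 80.9 × 100 = 36
Total dependency ratio = (13.0 + 29.1) / 80.9 × 100 = 42.1 / 80.9 × 100 = 52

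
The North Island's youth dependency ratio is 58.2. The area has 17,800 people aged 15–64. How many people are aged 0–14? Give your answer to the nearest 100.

Aged 0–14: 10,400

Youth dependency ratio = youth / working-age × 100
58.2 = Y / 17,800 × 100
⇒ 10,400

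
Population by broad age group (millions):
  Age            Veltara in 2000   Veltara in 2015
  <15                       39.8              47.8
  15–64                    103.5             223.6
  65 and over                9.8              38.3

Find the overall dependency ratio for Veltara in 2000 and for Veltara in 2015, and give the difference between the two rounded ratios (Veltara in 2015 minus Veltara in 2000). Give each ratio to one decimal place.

Veltara in 2000: (39.8 + 9.8) / 103.5 × 100 = 49.6 / 103.5 × 100 = 47.9
Veltara in 2015: (47.8 + 38.3) / 223.6 × 100 = 86.1 / 223.6 × 100 = 38.5

Veltara in 2000: 47.9
Veltara in 2015: 38.5
Difference: -9.4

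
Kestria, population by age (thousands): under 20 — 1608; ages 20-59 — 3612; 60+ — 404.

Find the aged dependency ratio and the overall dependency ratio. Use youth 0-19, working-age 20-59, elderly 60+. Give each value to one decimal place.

Old-age dependency ratio: 11.2
Total dependency ratio: 55.7

Old-age dependency ratio = 404 / 3612 × 100 = 11.2
Total dependency ratio = (1608 + 404) / 3612 × 100 = 2012 / 3612 × 100 = 55.7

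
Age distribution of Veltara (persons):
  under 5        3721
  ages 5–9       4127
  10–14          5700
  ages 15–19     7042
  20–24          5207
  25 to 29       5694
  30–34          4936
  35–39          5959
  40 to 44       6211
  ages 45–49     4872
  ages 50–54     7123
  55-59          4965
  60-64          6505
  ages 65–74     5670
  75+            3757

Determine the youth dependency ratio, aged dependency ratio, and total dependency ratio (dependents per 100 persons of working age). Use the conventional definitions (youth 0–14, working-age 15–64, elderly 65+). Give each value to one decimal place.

Youth dependency ratio: 23.2
Old-age dependency ratio: 16.1
Total dependency ratio: 39.3

0–14: 3721 + 4127 + 5700 = 13548
15–64: 7042 + 5207 + 5694 + 4936 + 5959 + 6211 + 4872 + 7123 + 4965 + 6505 = 58514
65+: 5670 + 3757 = 9427
Youth dependency ratio = 13548 / 58514 × 100 = 23.2
Old-age dependency ratio = 9427 / 58514 × 100 = 16.1
Total dependency ratio = (13548 + 9427) / 58514 × 100 = 22975 / 58514 × 100 = 39.3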